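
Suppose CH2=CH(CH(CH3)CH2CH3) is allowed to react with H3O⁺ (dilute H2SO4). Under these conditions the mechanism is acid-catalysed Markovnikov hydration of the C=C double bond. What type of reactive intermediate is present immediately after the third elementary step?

oxonium ion

Step 1: Electrophilic addition begins with the π(C=C) electrons forming a bond to the proton of H3O⁺. Following Markovnikov's rule, the resulting cation is secondary. H2O is released.
Step 2: A 1,2-hydride shift from the adjacent sec-butyl carbon moves the positive charge from the secondary centre to an adjacent carbon, generating a more stable tertiary carbocation.
Step 3: A lone pair on the oxygen of H2O attacks the carbocation, forming a C–O bond and an oxonium ion (a protonated alcohol).
After step 3 the species present is an oxonium ion.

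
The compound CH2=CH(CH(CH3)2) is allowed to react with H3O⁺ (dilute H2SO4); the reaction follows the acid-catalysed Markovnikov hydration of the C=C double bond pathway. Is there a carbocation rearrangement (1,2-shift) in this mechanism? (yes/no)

yes

The first-formed carbocation is secondary.
The adjacent isopropyl carbon already bears 2 other carbon substituents and has a hydrogen to migrate; after a 1,2-hydride shift from that carbon the positive charge sits on a tertiary centre.
Tertiary is more stable than secondary, so the shift occurs.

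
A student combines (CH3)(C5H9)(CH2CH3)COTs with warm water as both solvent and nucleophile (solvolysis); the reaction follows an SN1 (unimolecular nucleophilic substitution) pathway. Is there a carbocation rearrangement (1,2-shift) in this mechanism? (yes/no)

no

The first-formed carbocation is tertiary.
No single 1,2-shift to an adjacent carbon would produce a more-substituted cation than the one already present, so no rearrangement occurs.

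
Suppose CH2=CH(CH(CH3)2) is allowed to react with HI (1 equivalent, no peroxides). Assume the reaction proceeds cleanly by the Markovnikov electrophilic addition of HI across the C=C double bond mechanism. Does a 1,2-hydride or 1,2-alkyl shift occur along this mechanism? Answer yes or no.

yes

The first-formed carbocation is secondary.
The adjacent isopropyl carbon already bears 2 other carbon substituents and has a hydrogen to migrate; after a 1,2-hydride shift from that carbon the positive charge sits on a tertiary centre.
Tertiary is more stable than secondary, so the shift occurs.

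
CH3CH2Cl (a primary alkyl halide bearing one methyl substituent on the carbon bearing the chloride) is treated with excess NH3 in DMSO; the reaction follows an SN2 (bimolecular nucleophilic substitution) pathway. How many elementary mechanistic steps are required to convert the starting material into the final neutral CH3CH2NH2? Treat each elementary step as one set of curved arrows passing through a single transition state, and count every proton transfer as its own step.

Step 1: A lone pair on the N of NH3 attacks the α-carbon from the back side while the C–Cl bond breaks; both bonding electrons leave with Cl⁻. The product of this concerted step is an alkylammonium ion.
Step 2: A second equivalent of NH3 removes a proton from the N, giving the neutral product.
Total: 2 elementary steps.

2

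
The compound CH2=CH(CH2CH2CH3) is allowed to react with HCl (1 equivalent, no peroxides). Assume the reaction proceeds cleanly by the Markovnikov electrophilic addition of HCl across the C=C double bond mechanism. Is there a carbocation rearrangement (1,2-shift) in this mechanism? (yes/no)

The first-formed carbocation is secondary.
No single 1,2-shift to an adjacent carbon would produce a more-substituted cation than the one already present, so no rearrangement occurs.

no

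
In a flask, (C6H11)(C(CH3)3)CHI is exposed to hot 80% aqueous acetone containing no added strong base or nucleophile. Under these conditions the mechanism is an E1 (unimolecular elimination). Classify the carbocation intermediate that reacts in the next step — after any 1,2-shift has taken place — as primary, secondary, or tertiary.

Step 1: The C–I bond breaks with both electrons going to the iodide; I⁻ leaves and a secondary carbocation remains.
Step 2: A 1,2-hydride shift from the adjacent cyclohexyl carbon moves the positive charge from the secondary centre to an adjacent carbon, generating a more stable tertiary carbocation.
The cation rearranges from secondary to tertiary via a 1,2-hydride shift from the adjacent cyclohexyl carbon; the tertiary cation is what reacts next.

tertiary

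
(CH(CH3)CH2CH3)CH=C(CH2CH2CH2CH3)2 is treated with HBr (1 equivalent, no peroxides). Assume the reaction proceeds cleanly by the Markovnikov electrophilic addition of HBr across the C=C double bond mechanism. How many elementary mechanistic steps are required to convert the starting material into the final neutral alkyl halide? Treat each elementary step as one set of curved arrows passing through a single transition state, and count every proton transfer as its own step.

2

Step 1: Electrophilic addition begins with the π(C=C) electrons forming a bond to the proton of HBr. Following Markovnikov's rule, the resulting cation is tertiary. The H–Br bond breaks heterolytically, releasing Br⁻.
(No 1,2-shift: no single shift to an adjacent carbon would give a more stable cation.)
Step 2: Br⁻ captures the cation: a lone pair on Br⁻ fills the empty p orbital, producing the alkyl halide product.
Total: 2 elementary steps.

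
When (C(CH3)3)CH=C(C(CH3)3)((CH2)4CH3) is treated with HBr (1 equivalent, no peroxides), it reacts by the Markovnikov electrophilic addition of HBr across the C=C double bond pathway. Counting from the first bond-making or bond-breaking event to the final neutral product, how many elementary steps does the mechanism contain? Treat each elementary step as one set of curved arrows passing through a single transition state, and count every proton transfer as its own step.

2

Step 1: Protonation of the alkene by HBr: the π bond acts as the nucleophile and picks up H⁺, giving the more stable (Markovnikov) tertiary carbocation. The H–Br bond breaks heterolytically, releasing Br⁻.
(No 1,2-shift: no single shift to an adjacent carbon would give a more stable cation.)
Step 2: The Br⁻ anion donates a lone pair to the carbocation, forming the new C–Br σ-bond and giving the neutral alkyl halide.
Total: 2 elementary steps.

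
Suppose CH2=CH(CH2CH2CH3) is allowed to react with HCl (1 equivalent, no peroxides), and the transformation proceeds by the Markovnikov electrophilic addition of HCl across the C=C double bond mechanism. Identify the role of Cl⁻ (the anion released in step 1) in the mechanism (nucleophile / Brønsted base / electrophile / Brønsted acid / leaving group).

nucleophile

Step 2: Nucleophilic attack by Cl⁻ on the carbocation completes the addition, giving R–Cl.
Cl⁻ (the anion released in step 1) donates an electron pair to form a new σ-bond to carbon — it is the nucleophile.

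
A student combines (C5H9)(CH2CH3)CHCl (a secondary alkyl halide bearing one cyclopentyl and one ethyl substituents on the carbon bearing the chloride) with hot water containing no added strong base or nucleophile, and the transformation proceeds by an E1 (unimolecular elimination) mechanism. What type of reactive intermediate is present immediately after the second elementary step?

Step 1: Ionisation: the C–Cl σ-bond cleaves heterolytically; both bonding electrons depart with Cl⁻, leaving a secondary carbocation at the α-carbon.
Step 2: A 1,2-hydride shift from the adjacent cyclopentyl carbon moves the positive charge from the secondary centre to an adjacent carbon, generating a more stable tertiary carbocation.
After step 2 the species present is a tertiary carbocation.

tertiary carbocation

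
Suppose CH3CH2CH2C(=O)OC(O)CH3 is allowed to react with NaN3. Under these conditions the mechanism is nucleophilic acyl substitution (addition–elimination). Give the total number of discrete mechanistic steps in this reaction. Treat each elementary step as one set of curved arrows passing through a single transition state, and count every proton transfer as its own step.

2

Step 1: Nucleophilic addition of N3⁻ to the acyl carbon breaks the π(C=O) bond and yields a tetrahedral, anionic intermediate.
Step 2: Elimination step: re-formation of the carbonyl π bond drives out CH3CO2⁻, giving the new acyl compound.
Total: 2 elementary steps.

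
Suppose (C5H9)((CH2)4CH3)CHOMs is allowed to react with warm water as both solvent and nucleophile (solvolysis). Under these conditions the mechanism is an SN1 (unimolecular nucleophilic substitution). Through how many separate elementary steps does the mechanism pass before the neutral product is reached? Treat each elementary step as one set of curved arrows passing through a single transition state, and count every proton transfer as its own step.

4

Step 1: The C–O bond breaks with both electrons going to the mesylate; MsO⁻ leaves and a secondary carbocation remains.
Step 2: A 1,2-hydride shift from the adjacent cyclopentyl carbon moves the positive charge from the secondary centre to an adjacent carbon, generating a more stable tertiary carbocation.
Step 3: A lone pair on the oxygen of H2O attacks the carbocation, forming a new C–O σ-bond and an oxonium ion.
Step 4: Deprotonation of the oxonium oxygen by solvent water yields the neutral alcohol.
Total: 4 elementary steps.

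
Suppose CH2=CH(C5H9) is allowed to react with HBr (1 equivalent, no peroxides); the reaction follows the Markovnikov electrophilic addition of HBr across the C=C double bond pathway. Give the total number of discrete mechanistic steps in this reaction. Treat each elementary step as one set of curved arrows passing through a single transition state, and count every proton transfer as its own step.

3

Step 1: Electrophilic addition begins with the π(C=C) electrons forming a bond to the proton of HBr. Following Markovnikov's rule, the resulting cation is secondary. The H–Br bond breaks heterolytically, releasing Br⁻.
Step 2: A 1,2-hydride shift from the adjacent cyclopentyl carbon moves the positive charge from the secondary centre to an adjacent carbon, generating a more stable tertiary carbocation.
Step 3: The Br⁻ anion donates a lone pair to the carbocation, forming the new C–Br σ-bond and giving the neutral alkyl halide.
Total: 3 elementary steps.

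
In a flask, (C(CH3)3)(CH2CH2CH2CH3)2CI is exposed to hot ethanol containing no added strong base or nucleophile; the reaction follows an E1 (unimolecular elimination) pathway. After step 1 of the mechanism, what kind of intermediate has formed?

Step 1: Unassisted departure of I⁻ (taking the C–I bonding pair) generates a tertiary carbocation.
After step 1 the species present is a tertiary carbocation.

tertiary carbocation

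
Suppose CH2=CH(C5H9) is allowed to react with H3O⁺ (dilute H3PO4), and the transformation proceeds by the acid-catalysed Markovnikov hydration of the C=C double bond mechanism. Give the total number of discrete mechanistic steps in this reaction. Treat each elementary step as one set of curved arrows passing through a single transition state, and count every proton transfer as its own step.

4

Step 1: The π electrons of the C=C bond attack a proton of H3O⁺; Markovnikov addition places the new C–H on the less-substituted alkene carbon, so the positive charge ends up on the more-substituted carbon — a secondary carbocation. H2O is released.
Step 2: Carbocation rearrangement: a 1,2-hydride shift from the adjacent cyclopentyl carbon converts the initially-formed secondary cation into the more stable tertiary cation.
Step 3: A lone pair on the oxygen of H2O attacks the carbocation, forming a C–O bond and an oxonium ion (a protonated alcohol).
Step 4: Proton transfer from the O–H of the oxonium ion to H2O completes the catalytic cycle and yields the alcohol.
Total: 4 elementary steps.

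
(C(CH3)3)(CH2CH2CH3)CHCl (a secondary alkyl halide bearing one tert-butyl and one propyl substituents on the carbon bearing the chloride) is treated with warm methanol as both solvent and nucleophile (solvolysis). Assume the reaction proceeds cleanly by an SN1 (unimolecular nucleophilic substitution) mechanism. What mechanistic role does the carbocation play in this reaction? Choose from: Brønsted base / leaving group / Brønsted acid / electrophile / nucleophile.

electrophile

Step 3: A lone pair on the oxygen of CH3OH attacks the carbocation, forming a new C–O σ-bond and an oxonium ion.
The carbocation accepts an electron pair into an empty or π* orbital — it is the electrophile.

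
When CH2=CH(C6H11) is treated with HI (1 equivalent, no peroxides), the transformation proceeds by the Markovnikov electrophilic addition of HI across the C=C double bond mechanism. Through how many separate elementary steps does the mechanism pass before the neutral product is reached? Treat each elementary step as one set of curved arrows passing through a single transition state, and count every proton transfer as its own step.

Step 1: Protonation of the alkene by HI: the π bond acts as the nucleophile and picks up H⁺, giving the more stable (Markovnikov) secondary carbocation. The H–I bond breaks heterolytically, releasing I⁻.
Step 2: Carbocation rearrangement: a 1,2-hydride shift from the adjacent cyclohexyl carbon converts the initially-formed secondary cation into the more stable tertiary cation.
Step 3: Nucleophilic attack by I⁻ on the carbocation completes the addition, giving R–I.
Total: 3 elementary steps.

3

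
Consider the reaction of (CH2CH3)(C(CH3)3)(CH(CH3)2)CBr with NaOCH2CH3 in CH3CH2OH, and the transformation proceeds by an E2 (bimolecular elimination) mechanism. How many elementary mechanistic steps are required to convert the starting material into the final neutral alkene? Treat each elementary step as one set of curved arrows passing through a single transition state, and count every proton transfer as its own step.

Step 1: The strong base CH3CH2O⁻ removes a β-hydrogen; in the same concerted event the electrons of the breaking C–H bond form the new π(C=C) bond and the C–Br σ-bond breaks, expelling Br⁻. Anti-periplanar geometry; one transition state.
Total: 1 elementary step.

1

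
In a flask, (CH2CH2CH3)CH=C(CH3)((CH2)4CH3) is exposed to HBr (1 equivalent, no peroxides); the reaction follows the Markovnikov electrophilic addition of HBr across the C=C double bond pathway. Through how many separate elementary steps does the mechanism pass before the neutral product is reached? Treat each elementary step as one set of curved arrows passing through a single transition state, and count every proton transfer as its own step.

2

Step 1: Protonation of the alkene by HBr: the π bond acts as the nucleophile and picks up H⁺, giving the more stable (Markovnikov) tertiary carbocation. The H–Br bond breaks heterolytically, releasing Br⁻.
(No 1,2-shift: no single shift to an adjacent carbon would give a more stable cation.)
Step 2: The Br⁻ anion donates a lone pair to the carbocation, forming the new C–Br σ-bond and giving the neutral alkyl halide.
Total: 2 elementary steps.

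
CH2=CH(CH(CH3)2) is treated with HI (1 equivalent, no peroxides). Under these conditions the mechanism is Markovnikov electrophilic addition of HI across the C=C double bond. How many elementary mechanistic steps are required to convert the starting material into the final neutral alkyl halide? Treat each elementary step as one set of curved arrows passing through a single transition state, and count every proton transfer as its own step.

Step 1: Protonation of the alkene by HI: the π bond acts as the nucleophile and picks up H⁺, giving the more stable (Markovnikov) secondary carbocation. The H–I bond breaks heterolytically, releasing I⁻.
Step 2: A hydride (H with its bonding pair) migrates from the adjacent isopropyl carbon to the cationic centre — a 1,2-hydride shift — upgrading the secondary cation to a tertiary one.
Step 3: I⁻ captures the cation: a lone pair on I⁻ fills the empty p orbital, producing the alkyl halide product.
Total: 3 elementary steps.

3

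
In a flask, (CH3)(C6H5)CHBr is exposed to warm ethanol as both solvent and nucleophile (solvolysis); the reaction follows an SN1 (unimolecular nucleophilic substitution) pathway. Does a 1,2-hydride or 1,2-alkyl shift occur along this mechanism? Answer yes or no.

no

The first-formed carbocation is secondary.
No single 1,2-shift to an adjacent carbon would produce a more-substituted cation than the one already present, so no rearrangement occurs.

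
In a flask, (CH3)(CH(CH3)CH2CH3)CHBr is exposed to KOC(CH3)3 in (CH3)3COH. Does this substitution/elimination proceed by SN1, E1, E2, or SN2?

Conditions: a strong/bulky base with a secondary substrate bearing a β-hydrogen.
These conditions are the textbook signature of the E2 pathway.
A strong (often hindered) base removes a β-H in concert with loss of the leaving group — bimolecular elimination.

E2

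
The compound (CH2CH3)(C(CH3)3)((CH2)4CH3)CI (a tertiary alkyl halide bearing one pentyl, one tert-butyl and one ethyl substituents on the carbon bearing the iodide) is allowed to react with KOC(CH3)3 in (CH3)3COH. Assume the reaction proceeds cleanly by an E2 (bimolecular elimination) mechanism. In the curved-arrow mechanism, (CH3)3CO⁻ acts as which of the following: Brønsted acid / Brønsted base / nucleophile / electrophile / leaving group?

Brønsted base

Step 1: Concerted anti-periplanar elimination: (CH3)3CO⁻ abstracts a β-H while I⁻ leaves, and the C–H electrons become the new C=C π bond — all in a single transition state.
(CH3)3CO⁻ accepts a proton in a proton-transfer step — a Brønsted base.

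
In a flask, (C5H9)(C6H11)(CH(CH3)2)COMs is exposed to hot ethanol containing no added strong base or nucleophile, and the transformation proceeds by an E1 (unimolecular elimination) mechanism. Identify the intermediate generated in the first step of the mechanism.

Step 1: The C–O bond breaks with both electrons going to the mesylate; MsO⁻ leaves and a tertiary carbocation remains.
After step 1 the species present is a tertiary carbocation.

tertiary carbocation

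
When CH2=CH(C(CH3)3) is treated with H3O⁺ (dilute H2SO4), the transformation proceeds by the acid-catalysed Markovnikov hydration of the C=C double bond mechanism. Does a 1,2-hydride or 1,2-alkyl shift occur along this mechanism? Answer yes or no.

The first-formed carbocation is secondary.
The adjacent tert-butyl carbon has no hydrogen but bears methyl groups; migration of one methyl with its bonding pair (a 1,2-methyl shift) places the charge on a tertiary centre.
Tertiary is more stable than secondary, so the shift occurs.

yes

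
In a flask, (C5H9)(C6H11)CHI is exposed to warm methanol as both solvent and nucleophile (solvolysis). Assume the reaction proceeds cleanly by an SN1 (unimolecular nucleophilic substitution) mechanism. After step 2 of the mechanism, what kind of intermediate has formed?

tertiary carbocation

Step 1: Unassisted departure of I⁻ (taking the C–I bonding pair) generates a secondary carbocation.
Step 2: Carbocation rearrangement: a 1,2-hydride shift from the adjacent cyclopentyl carbon converts the initially-formed secondary cation into the more stable tertiary cation.
After step 2 the species present is a tertiary carbocation.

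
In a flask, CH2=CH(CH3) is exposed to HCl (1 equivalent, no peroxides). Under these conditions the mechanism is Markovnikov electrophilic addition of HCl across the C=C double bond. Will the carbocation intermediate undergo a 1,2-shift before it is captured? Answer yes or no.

The first-formed carbocation is secondary.
No single 1,2-shift to an adjacent carbon would produce a more-substituted cation than the one already present, so no rearrangement occurs.

no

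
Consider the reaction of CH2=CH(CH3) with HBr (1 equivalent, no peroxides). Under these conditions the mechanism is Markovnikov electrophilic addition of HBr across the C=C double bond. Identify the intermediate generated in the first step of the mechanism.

secondary carbocation

Step 1: Electrophilic addition begins with the π(C=C) electrons forming a bond to the proton of HBr. Following Markovnikov's rule, the resulting cation is secondary. The H–Br bond breaks heterolytically, releasing Br⁻.
After step 1 the species present is a secondary carbocation.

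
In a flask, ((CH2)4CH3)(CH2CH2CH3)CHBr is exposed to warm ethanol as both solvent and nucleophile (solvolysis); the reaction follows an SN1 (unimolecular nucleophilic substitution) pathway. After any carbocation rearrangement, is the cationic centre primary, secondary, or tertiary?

secondary

Step 1: Unassisted departure of Br⁻ (taking the C–Br bonding pair) generates a secondary carbocation.
No single 1,2-shift to an adjacent carbon would give a more-substituted cation, so no rearrangement occurs.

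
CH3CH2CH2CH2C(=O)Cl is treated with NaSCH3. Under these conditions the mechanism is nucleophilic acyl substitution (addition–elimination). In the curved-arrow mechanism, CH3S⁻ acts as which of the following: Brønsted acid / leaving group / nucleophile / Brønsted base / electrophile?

nucleophile

Step 1: CH3S⁻ adds to the carbonyl carbon; the C=O π electrons shift onto oxygen and a tetrahedral alkoxide intermediate forms.
CH3S⁻ donates an electron pair to form a new σ-bond to carbon — it is the nucleophile.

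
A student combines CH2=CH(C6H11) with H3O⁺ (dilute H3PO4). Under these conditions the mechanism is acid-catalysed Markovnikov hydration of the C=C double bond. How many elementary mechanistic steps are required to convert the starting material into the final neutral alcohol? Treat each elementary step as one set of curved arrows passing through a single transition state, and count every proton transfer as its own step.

4

Step 1: Protonation of the alkene by H3O⁺: the π bond acts as the nucleophile and picks up H⁺, giving the more stable (Markovnikov) secondary carbocation. H2O is released.
Step 2: Carbocation rearrangement: a 1,2-hydride shift from the adjacent cyclohexyl carbon converts the initially-formed secondary cation into the more stable tertiary cation.
Step 3: A lone pair on the oxygen of H2O attacks the carbocation, forming a C–O bond and an oxonium ion (a protonated alcohol).
Step 4: H2O removes a proton from the oxonium oxygen, regenerating H3O⁺ and giving the neutral alcohol.
Total: 4 elementary steps.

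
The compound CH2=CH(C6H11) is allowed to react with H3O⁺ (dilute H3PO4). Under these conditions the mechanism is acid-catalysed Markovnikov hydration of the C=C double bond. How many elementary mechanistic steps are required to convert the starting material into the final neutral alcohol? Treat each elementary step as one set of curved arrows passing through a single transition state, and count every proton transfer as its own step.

Step 1: The π electrons of the C=C bond attack a proton of H3O⁺; Markovnikov addition places the new C–H on the less-substituted alkene carbon, so the positive charge ends up on the more-substituted carbon — a secondary carbocation. H2O is released.
Step 2: A 1,2-hydride shift from the adjacent cyclohexyl carbon moves the positive charge from the secondary centre to an adjacent carbon, generating a more stable tertiary carbocation.
Step 3: A lone pair on the oxygen of H2O attacks the carbocation, forming a C–O bond and an oxonium ion (a protonated alcohol).
Step 4: Deprotonation of the oxonium ion by a water molecule delivers the neutral alcohol and regenerates the acid catalyst.
Total: 4 elementary steps.

4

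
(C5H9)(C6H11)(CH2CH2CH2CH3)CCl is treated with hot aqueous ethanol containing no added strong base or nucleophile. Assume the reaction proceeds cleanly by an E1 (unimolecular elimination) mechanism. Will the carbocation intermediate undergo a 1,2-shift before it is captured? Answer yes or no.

no

The first-formed carbocation is tertiary.
No single 1,2-shift to an adjacent carbon would produce a more-substituted cation than the one already present, so no rearrangement occurs.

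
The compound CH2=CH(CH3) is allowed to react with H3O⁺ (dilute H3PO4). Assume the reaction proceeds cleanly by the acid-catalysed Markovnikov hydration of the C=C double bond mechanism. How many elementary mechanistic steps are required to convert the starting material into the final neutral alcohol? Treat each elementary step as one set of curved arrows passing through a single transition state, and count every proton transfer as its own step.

3

Step 1: Electrophilic addition begins with the π(C=C) electrons forming a bond to the proton of H3O⁺. Following Markovnikov's rule, the resulting cation is secondary. H2O is released.
(No 1,2-shift: no single shift to an adjacent carbon would give a more stable cation.)
Step 2: Nucleophilic capture of the cation by H2O produces the protonated alcohol (an oxonium ion).
Step 3: Proton transfer from the O–H of the oxonium ion to H2O completes the catalytic cycle and yields the alcohol.
Total: 3 elementary steps.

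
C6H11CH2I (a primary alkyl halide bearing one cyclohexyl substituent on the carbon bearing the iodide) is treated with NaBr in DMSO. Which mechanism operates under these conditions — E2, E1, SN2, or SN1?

SN2

Conditions: a primary substrate with a strong nucleophile in the polar aprotic solvent DMSO.
These conditions are the textbook signature of the SN2 pathway.
An unhindered substrate with a strong nucleophile in a polar aprotic solvent favours one-step backside displacement.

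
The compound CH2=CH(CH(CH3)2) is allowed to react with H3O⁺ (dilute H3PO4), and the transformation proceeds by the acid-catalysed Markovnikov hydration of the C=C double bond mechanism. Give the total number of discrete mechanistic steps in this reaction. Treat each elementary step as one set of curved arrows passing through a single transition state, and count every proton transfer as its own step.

Step 1: Electrophilic addition begins with the π(C=C) electrons forming a bond to the proton of H3O⁺. Following Markovnikov's rule, the resulting cation is secondary. H2O is released.
Step 2: A hydride (H with its bonding pair) migrates from the adjacent isopropyl carbon to the cationic centre — a 1,2-hydride shift — upgrading the secondary cation to a tertiary one.
Step 3: Nucleophilic capture of the cation by H2O produces the protonated alcohol (an oxonium ion).
Step 4: H2O removes a proton from the oxonium oxygen, regenerating H3O⁺ and giving the neutral alcohol.
Total: 4 elementary steps.

4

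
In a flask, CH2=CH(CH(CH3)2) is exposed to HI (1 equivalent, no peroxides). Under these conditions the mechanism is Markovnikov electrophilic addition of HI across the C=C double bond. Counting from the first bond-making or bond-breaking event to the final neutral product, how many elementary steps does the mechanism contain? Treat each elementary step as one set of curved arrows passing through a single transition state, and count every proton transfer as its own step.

Step 1: Electrophilic addition begins with the π(C=C) electrons forming a bond to the proton of HI. Following Markovnikov's rule, the resulting cation is secondary. The H–I bond breaks heterolytically, releasing I⁻.
Step 2: A hydride (H with its bonding pair) migrates from the adjacent isopropyl carbon to the cationic centre — a 1,2-hydride shift — upgrading the secondary cation to a tertiary one.
Step 3: The I⁻ anion donates a lone pair to the carbocation, forming the new C–I σ-bond and giving the neutral alkyl halide.
Total: 3 elementary steps.

3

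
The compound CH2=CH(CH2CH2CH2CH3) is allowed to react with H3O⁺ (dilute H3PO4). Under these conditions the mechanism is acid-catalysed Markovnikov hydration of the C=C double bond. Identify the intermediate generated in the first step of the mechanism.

Step 1: The π electrons of the C=C bond attack a proton of H3O⁺; Markovnikov addition places the new C–H on the less-substituted alkene carbon, so the positive charge ends up on the more-substituted carbon — a secondary carbocation. H2O is released.
After step 1 the species present is a secondary carbocation.

secondary carbocation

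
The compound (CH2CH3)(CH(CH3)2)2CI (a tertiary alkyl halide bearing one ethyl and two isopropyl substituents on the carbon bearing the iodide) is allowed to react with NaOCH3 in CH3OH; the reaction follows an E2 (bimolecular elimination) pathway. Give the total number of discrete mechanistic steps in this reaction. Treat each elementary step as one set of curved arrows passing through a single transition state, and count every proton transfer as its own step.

1

Step 1: In one step, CH3O⁻ pulls off a β-proton, the C–I bond cleaves, and a C=C double bond forms between the α- and β-carbons (E2, anti elimination).
Total: 1 elementary step.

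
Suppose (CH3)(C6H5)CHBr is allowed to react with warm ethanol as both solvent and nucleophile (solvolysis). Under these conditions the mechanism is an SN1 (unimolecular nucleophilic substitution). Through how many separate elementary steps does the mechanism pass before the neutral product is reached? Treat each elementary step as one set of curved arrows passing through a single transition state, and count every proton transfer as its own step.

3

Step 1: Ionisation: the C–Br σ-bond cleaves heterolytically; both bonding electrons depart with Br⁻, leaving a secondary carbocation at the α-carbon.
(No 1,2-shift: no single shift to an adjacent carbon would give a more stable cation.)
Step 2: A lone pair on the oxygen of CH3CH2OH attacks the carbocation, forming a new C–O σ-bond and an oxonium ion.
Step 3: A second solvent molecule removes the proton on oxygen, giving the neutral ether product.
Total: 3 elementary steps.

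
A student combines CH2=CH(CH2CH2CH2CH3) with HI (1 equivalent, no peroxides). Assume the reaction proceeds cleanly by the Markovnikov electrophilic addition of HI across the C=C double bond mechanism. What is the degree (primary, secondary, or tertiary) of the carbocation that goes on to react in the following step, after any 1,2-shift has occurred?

secondary

Step 1: Protonation of the alkene by HI: the π bond acts as the nucleophile and picks up H⁺, giving the more stable (Markovnikov) secondary carbocation. The H–I bond breaks heterolytically, releasing I⁻.
No single 1,2-shift to an adjacent carbon would give a more-substituted cation, so no rearrangement occurs.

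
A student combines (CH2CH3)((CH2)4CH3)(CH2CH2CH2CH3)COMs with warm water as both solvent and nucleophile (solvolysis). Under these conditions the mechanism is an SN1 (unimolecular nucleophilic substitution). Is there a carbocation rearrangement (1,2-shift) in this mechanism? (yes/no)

The first-formed carbocation is tertiary.
No single 1,2-shift to an adjacent carbon would produce a more-substituted cation than the one already present, so no rearrangement occurs.

no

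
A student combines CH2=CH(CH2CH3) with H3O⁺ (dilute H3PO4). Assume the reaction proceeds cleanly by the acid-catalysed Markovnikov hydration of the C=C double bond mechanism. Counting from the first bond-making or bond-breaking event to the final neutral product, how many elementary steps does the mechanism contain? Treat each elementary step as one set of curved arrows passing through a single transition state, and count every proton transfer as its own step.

Step 1: The π electrons of the C=C bond attack a proton of H3O⁺; Markovnikov addition places the new C–H on the less-substituted alkene carbon, so the positive charge ends up on the more-substituted carbon — a secondary carbocation. H2O is released.
(No 1,2-shift: no single shift to an adjacent carbon would give a more stable cation.)
Step 2: A lone pair on the oxygen of H2O attacks the carbocation, forming a C–O bond and an oxonium ion (a protonated alcohol).
Step 3: Deprotonation of the oxonium ion by a water molecule delivers the neutral alcohol and regenerates the acid catalyst.
Total: 3 elementary steps.

3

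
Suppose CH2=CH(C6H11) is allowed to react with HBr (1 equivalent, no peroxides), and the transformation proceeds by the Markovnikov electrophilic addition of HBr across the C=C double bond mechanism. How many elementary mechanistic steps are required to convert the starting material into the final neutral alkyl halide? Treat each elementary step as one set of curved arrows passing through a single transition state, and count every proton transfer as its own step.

Step 1: Protonation of the alkene by HBr: the π bond acts as the nucleophile and picks up H⁺, giving the more stable (Markovnikov) secondary carbocation. The H–Br bond breaks heterolytically, releasing Br⁻.
Step 2: A hydride (H with its bonding pair) migrates from the adjacent cyclohexyl carbon to the cationic centre — a 1,2-hydride shift — upgrading the secondary cation to a tertiary one.
Step 3: The Br⁻ anion donates a lone pair to the carbocation, forming the new C–Br σ-bond and giving the neutral alkyl halide.
Total: 3 elementary steps.

3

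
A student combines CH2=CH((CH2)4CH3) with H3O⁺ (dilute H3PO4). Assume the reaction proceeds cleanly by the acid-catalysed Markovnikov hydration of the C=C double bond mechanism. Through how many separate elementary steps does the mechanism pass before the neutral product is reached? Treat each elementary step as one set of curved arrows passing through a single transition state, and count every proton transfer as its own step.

Step 1: Protonation of the alkene by H3O⁺: the π bond acts as the nucleophile and picks up H⁺, giving the more stable (Markovnikov) secondary carbocation. H2O is released.
(No 1,2-shift: no single shift to an adjacent carbon would give a more stable cation.)
Step 2: Nucleophilic capture of the cation by H2O produces the protonated alcohol (an oxonium ion).
Step 3: Proton transfer from the O–H of the oxonium ion to H2O completes the catalytic cycle and yields the alcohol.
Total: 3 elementary steps.

3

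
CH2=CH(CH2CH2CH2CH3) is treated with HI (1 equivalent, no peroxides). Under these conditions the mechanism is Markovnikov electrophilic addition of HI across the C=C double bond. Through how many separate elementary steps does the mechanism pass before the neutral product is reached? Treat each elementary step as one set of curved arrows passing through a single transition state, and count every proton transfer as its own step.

2

Step 1: Electrophilic addition begins with the π(C=C) electrons forming a bond to the proton of HI. Following Markovnikov's rule, the resulting cation is secondary. The H–I bond breaks heterolytically, releasing I⁻.
(No 1,2-shift: no single shift to an adjacent carbon would give a more stable cation.)
Step 2: Nucleophilic attack by I⁻ on the carbocation completes the addition, giving R–I.
Total: 2 elementary steps.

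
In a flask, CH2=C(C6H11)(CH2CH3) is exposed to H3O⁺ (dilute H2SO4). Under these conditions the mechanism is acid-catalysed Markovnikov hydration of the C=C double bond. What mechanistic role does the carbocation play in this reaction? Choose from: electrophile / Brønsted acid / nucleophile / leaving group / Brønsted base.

electrophile

Step 2: Water acts as the nucleophile: an oxygen lone pair bonds to the cationic carbon, giving an oxonium-ion intermediate.
The carbocation accepts an electron pair into an empty or π* orbital — it is the electrophile.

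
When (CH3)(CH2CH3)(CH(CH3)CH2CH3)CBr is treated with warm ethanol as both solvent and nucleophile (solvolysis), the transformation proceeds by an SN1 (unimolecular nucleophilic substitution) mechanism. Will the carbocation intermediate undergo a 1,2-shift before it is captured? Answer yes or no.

The first-formed carbocation is tertiary.
No single 1,2-shift to an adjacent carbon would produce a more-substituted cation than the one already present, so no rearrangement occurs.

no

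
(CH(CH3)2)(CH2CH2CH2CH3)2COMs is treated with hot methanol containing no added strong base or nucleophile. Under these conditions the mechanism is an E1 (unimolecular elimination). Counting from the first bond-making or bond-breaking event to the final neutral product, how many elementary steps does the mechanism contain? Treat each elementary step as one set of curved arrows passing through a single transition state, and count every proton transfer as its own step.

2

Step 1: Rate-determining heterolysis of the C–O bond gives MsO⁻ and a tertiary carbocation.
(No 1,2-shift: no single shift to an adjacent carbon would give a more stable cation.)
Step 2: A weak base (a methanol molecule from the solvent) removes a proton from a carbon adjacent to the cationic centre; the electrons of that C–H bond become the new π(C=C) bond, giving the alkene.
Total: 2 elementary steps.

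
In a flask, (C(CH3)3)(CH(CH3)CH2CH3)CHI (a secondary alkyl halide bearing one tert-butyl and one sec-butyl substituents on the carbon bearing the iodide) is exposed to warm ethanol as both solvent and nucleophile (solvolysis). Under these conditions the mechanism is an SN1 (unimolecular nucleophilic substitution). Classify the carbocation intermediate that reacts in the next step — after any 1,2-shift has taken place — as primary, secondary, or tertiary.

tertiary

Step 1: Unassisted departure of I⁻ (taking the C–I bonding pair) generates a secondary carbocation.
Step 2: Carbocation rearrangement: a 1,2-hydride shift from the adjacent sec-butyl carbon converts the initially-formed secondary cation into the more stable tertiary cation.
The cation rearranges from secondary to tertiary via a 1,2-hydride shift from the adjacent sec-butyl carbon; the tertiary cation is what reacts next.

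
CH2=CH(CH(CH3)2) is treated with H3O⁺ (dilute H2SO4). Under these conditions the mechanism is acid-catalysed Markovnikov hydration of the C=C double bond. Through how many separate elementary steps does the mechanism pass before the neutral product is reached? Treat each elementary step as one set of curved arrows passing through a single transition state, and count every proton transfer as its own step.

4

Step 1: Electrophilic addition begins with the π(C=C) electrons forming a bond to the proton of H3O⁺. Following Markovnikov's rule, the resulting cation is secondary. H2O is released.
Step 2: A 1,2-hydride shift from the adjacent isopropyl carbon moves the positive charge from the secondary centre to an adjacent carbon, generating a more stable tertiary carbocation.
Step 3: Nucleophilic capture of the cation by H2O produces the protonated alcohol (an oxonium ion).
Step 4: Proton transfer from the O–H of the oxonium ion to H2O completes the catalytic cycle and yields the alcohol.
Total: 4 elementary steps.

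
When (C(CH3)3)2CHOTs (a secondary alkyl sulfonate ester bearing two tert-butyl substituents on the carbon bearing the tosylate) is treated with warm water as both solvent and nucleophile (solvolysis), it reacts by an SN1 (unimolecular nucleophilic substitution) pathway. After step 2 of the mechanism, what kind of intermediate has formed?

tertiary carbocation

Step 1: Unassisted departure of TsO⁻ (taking the C–O bonding pair) generates a secondary carbocation.
Step 2: A 1,2-methyl shift from the adjacent tert-butyl carbon moves the positive charge from the secondary centre to an adjacent carbon, generating a more stable tertiary carbocation.
After step 2 the species present is a tertiary carbocation.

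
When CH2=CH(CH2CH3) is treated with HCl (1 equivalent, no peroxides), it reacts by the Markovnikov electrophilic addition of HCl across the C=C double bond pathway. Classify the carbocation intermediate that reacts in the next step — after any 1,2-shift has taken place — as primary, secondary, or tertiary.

Step 1: The π electrons of the C=C bond attack a proton of HCl; Markovnikov addition places the new C–H on the less-substituted alkene carbon, so the positive charge ends up on the more-substituted carbon — a secondary carbocation. The H–Cl bond breaks heterolytically, releasing Cl⁻.
No single 1,2-shift to an adjacent carbon would give a more-substituted cation, so no rearrangement occurs.

secondary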